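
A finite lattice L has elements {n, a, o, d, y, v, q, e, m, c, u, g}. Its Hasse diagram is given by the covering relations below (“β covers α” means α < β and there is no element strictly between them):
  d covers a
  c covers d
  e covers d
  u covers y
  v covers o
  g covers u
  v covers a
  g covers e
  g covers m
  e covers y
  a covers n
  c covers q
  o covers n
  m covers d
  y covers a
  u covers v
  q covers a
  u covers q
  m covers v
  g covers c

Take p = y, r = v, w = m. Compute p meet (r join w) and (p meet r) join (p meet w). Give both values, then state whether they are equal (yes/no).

r join w = m, so p meet (r join w) = y meet m = a.
p meet r = a and p meet w = a, so (p meet r) join (p meet w) = a join a = a.
Equal: yes.

a; a; yes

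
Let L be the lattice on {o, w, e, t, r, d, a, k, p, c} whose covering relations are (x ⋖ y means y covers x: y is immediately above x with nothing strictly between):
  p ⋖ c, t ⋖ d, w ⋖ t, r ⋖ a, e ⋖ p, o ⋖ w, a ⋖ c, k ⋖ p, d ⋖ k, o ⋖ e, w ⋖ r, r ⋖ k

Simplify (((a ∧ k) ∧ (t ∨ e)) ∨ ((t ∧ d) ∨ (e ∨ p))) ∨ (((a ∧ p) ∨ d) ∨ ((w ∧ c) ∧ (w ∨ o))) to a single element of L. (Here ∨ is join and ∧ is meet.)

p

a ∧ k = r
t ∨ e = p
r ∧ p = r
t ∧ d = t
e ∨ p = p
t ∨ p = p
r ∨ p = p
a ∧ p = r
r ∨ d = k
w ∧ c = w
w ∨ o = w
w ∧ w = w
k ∨ w = k
p ∨ k = p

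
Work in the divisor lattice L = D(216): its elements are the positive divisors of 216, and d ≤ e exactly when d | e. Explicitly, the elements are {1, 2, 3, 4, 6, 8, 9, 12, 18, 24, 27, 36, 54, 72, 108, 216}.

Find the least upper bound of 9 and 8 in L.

Common upper bounds of {9, 8}: 216, 72.
The least among these is 72.

72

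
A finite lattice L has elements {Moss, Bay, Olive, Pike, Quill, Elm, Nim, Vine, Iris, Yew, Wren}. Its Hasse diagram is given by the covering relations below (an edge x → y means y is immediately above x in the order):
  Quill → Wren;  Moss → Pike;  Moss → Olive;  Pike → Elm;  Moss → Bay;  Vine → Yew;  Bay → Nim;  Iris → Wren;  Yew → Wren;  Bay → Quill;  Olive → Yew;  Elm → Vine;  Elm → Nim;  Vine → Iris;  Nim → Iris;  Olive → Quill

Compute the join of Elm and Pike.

Common upper bounds of {Elm, Pike}: Elm, Iris, Nim, Vine, Wren, Yew.
The least among these is Elm.

Elm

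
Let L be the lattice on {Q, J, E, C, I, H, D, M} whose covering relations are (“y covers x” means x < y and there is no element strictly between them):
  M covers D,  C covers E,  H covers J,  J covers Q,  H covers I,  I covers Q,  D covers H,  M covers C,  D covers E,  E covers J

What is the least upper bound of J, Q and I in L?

Common upper bounds of {J, Q, I}: D, H, M.
The least among these is H.

H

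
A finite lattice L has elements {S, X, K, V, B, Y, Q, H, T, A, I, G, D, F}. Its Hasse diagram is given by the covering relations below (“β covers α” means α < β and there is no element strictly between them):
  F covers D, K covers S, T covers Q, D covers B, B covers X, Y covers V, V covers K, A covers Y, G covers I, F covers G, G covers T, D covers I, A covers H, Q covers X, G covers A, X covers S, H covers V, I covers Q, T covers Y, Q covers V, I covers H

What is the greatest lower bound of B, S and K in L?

S

Common lower bounds of {B, S, K}: S.
The greatest among these is S.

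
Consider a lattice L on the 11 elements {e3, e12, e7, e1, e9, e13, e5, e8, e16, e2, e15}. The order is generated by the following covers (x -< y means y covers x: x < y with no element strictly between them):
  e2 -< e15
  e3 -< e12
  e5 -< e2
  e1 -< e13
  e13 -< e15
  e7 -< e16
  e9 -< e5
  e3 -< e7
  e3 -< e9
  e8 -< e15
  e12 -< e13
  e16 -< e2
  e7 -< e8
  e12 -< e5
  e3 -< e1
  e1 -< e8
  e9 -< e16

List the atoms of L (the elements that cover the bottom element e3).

The atoms are exactly the elements that cover e3: e1, e12, e7, e9.

e1, e12, e7, e9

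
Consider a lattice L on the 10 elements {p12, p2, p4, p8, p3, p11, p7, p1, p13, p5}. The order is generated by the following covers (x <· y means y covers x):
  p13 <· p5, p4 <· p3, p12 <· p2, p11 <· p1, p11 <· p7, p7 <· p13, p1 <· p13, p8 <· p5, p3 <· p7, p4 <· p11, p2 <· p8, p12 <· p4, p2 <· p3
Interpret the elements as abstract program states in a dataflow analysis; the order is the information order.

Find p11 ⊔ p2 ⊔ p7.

p7

Common upper bounds of {p11, p2, p7}: p13, p5, p7.
The least among these is p7.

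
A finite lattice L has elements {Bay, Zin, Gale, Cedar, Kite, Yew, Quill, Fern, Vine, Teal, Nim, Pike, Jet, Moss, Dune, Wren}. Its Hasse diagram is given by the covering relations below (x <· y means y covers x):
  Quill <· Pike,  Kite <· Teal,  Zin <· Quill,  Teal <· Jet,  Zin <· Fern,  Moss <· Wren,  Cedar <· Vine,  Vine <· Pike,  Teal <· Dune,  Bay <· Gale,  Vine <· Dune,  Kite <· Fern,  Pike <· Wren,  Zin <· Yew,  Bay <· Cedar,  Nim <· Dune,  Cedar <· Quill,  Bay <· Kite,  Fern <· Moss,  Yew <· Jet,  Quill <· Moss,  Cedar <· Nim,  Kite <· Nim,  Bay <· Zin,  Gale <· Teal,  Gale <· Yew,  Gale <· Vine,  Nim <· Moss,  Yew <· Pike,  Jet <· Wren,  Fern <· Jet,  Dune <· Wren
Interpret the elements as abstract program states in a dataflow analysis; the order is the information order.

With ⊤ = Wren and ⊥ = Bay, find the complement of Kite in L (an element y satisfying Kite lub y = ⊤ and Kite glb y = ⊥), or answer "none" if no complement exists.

Pike

Need y with Kite ∨ y = Wren and Kite ∧ y = Bay.
Checking each element gives: Pike.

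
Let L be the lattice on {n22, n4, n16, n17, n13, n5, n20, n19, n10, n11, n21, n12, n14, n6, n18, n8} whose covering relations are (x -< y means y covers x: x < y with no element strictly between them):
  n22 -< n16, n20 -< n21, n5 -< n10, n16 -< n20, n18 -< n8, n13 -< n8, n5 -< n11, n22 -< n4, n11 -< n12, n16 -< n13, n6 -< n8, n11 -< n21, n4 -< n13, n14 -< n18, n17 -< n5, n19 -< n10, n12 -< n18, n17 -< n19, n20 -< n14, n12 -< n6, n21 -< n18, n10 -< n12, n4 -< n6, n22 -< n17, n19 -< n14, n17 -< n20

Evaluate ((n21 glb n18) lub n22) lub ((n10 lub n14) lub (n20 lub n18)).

n18

n21 ∧ n18 = n21
n21 ∨ n22 = n21
n10 ∨ n14 = n18
n20 ∨ n18 = n18
n18 ∨ n18 = n18
n21 ∨ n18 = n18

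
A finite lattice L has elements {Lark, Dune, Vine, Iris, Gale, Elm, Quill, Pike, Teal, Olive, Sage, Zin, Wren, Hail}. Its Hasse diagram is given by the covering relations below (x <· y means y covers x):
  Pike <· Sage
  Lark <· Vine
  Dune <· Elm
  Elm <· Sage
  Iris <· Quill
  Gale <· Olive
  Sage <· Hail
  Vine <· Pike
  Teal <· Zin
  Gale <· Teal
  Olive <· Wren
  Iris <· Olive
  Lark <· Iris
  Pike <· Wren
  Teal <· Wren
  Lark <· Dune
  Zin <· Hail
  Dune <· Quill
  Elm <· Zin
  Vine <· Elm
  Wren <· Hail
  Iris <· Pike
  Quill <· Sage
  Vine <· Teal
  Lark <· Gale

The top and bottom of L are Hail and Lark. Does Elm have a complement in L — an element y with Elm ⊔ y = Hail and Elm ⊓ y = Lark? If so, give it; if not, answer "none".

Olive

Need y with Elm ∨ y = Hail and Elm ∧ y = Lark.
Checking each element gives: Olive.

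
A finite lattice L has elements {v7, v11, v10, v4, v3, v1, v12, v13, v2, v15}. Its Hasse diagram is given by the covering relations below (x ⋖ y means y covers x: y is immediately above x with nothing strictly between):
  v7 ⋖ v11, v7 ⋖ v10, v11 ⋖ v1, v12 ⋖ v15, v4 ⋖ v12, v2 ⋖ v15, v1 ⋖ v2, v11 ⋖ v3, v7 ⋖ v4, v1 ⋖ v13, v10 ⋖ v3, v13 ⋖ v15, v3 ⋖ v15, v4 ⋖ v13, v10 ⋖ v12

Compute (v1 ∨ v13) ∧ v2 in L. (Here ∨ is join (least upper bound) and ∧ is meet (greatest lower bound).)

v1

v1 ∨ v13 = v13
v13 ∧ v2 = v1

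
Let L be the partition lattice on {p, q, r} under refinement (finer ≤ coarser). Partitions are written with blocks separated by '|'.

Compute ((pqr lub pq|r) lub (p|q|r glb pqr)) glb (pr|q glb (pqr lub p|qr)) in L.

pqr ∨ pq|r = pqr
p|q|r ∧ pqr = p|q|r
pqr ∨ p|q|r = pqr
pqr ∨ p|qr = pqr
pr|q ∧ pqr = pr|q
pqr ∧ pr|q = pr|q

pr|q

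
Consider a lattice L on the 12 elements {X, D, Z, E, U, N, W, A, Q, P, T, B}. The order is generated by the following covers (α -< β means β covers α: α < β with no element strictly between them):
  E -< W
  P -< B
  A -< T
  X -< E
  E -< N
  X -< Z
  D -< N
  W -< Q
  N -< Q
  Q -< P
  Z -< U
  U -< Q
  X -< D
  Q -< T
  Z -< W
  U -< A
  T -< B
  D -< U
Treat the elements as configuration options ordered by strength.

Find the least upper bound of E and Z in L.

Common upper bounds of {E, Z}: B, P, Q, T, W.
The least among these is W.

W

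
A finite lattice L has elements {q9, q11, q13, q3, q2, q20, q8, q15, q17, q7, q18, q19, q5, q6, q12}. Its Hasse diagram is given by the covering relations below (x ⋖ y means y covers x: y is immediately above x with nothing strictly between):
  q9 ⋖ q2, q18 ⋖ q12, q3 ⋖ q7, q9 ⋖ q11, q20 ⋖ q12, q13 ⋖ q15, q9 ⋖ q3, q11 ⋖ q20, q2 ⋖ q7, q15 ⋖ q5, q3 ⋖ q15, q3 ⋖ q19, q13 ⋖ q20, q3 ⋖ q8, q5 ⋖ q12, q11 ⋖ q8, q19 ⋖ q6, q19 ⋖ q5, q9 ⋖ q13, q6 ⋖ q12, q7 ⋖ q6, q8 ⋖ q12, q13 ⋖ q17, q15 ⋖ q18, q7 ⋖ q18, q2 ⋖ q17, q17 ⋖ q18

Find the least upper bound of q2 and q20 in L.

q12

Common upper bounds of {q2, q20}: q12.
The least among these is q12.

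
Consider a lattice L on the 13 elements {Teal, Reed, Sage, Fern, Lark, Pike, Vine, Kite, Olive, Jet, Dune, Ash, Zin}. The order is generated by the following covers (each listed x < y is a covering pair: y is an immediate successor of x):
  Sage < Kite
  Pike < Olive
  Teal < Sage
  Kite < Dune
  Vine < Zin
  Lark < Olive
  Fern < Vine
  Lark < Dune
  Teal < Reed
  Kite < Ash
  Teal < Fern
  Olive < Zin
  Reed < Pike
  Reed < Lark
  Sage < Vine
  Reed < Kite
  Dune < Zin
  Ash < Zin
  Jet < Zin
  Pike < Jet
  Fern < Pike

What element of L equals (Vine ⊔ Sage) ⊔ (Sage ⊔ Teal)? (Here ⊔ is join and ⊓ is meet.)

Vine

Vine ∨ Sage = Vine
Sage ∨ Teal = Sage
Vine ∨ Sage = Vine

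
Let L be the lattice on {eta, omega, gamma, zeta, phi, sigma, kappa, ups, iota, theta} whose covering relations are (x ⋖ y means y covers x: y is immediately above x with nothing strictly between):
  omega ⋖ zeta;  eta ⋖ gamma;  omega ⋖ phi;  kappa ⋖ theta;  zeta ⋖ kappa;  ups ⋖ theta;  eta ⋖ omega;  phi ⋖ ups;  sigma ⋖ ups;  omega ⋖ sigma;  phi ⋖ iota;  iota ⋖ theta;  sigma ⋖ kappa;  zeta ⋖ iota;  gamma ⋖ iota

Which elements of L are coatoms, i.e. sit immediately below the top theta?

The coatoms are exactly the elements covered by theta: iota, kappa, ups.

iota, kappa, ups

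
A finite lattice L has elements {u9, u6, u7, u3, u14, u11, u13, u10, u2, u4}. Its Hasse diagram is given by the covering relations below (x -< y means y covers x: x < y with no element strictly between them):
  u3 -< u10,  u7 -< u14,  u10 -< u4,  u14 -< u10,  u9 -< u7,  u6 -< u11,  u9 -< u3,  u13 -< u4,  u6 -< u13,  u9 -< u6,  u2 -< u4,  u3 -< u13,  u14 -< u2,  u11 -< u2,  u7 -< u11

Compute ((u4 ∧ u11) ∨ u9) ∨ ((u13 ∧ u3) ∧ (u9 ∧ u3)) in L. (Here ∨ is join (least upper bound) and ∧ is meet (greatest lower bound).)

u11

u4 ∧ u11 = u11
u11 ∨ u9 = u11
u13 ∧ u3 = u3
u9 ∧ u3 = u9
u3 ∧ u9 = u9
u11 ∨ u9 = u11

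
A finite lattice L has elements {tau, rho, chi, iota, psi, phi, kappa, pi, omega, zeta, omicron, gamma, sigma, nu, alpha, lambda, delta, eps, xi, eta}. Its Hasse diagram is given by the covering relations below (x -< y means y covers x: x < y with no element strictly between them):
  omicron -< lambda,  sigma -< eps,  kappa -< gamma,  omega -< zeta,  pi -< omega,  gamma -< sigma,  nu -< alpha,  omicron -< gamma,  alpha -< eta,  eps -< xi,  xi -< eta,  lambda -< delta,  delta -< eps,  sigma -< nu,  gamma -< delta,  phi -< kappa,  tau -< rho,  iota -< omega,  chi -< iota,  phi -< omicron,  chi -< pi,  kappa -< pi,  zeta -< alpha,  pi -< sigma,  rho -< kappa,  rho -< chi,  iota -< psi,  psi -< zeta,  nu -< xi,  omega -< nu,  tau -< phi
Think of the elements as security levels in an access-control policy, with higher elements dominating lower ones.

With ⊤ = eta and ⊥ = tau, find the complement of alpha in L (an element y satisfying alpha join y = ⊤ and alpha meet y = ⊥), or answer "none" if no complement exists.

none

For every candidate y, either alpha ∨ y ≠ eta or alpha ∧ y ≠ tau; no complement exists.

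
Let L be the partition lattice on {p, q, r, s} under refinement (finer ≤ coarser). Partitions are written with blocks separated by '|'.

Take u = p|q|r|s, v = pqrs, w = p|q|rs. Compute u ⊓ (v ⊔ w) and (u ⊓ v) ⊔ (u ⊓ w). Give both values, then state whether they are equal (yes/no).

p|q|r|s; p|q|r|s; yes

v ⊔ w = pqrs, so u ⊓ (v ⊔ w) = p|q|r|s ⊓ pqrs = p|q|r|s.
u ⊓ v = p|q|r|s and u ⊓ w = p|q|r|s, so (u ⊓ v) ⊔ (u ⊓ w) = p|q|r|s ⊔ p|q|r|s = p|q|r|s.
Equal: yes.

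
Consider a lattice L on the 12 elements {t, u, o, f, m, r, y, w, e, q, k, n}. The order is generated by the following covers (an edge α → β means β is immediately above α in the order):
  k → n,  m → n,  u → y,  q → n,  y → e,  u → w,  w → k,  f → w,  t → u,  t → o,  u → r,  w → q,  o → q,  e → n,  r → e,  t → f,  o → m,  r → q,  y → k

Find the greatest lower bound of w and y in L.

u

Common lower bounds of {w, y}: t, u.
The greatest among these is u.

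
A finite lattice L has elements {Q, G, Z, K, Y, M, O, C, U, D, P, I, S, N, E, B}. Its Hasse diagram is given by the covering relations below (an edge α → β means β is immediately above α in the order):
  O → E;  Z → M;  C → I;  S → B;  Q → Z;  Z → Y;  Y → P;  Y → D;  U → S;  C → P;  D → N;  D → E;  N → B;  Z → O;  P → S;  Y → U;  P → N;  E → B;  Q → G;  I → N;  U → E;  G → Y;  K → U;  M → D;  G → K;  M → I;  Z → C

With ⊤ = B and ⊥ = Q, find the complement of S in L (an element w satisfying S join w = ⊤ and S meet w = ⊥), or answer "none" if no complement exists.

For every candidate w, either S ∨ w ≠ B or S ∧ w ≠ Q; no complement exists.

none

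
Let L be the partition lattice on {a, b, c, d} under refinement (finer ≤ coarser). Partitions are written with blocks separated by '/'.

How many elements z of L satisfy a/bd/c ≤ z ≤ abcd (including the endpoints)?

The interval [a/bd/c, abcd] = {a/bcd, a/bd/c, abcd, abd/c, ac/bd}, which has 5 elements.

5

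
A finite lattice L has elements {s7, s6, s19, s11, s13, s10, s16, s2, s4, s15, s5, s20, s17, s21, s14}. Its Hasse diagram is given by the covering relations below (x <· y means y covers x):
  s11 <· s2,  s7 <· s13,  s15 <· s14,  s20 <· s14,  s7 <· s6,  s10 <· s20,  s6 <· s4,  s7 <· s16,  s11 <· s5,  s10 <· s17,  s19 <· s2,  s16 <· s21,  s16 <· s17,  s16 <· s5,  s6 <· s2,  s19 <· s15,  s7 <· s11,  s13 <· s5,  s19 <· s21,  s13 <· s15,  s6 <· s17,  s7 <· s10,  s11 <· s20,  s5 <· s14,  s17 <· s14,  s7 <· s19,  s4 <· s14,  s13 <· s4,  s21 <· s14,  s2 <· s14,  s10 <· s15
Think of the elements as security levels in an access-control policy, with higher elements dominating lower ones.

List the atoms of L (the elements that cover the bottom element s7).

s10, s11, s13, s16, s19, s6

The atoms are exactly the elements that cover s7: s10, s11, s13, s16, s19, s6.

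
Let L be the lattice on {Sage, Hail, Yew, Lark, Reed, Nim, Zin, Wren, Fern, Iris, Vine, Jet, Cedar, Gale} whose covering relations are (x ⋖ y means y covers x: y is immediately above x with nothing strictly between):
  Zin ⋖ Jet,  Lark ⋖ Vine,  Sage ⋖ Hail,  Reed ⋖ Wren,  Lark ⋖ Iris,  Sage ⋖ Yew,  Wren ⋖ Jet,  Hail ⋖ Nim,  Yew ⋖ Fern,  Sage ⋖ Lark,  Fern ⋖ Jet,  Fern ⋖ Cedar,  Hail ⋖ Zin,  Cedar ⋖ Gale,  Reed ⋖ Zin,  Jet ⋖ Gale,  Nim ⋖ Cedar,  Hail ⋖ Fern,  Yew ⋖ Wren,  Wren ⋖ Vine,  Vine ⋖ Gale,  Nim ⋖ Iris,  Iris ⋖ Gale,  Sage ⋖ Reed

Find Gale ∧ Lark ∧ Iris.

Lark

Common lower bounds of {Gale, Lark, Iris}: Lark, Sage.
The greatest among these is Lark.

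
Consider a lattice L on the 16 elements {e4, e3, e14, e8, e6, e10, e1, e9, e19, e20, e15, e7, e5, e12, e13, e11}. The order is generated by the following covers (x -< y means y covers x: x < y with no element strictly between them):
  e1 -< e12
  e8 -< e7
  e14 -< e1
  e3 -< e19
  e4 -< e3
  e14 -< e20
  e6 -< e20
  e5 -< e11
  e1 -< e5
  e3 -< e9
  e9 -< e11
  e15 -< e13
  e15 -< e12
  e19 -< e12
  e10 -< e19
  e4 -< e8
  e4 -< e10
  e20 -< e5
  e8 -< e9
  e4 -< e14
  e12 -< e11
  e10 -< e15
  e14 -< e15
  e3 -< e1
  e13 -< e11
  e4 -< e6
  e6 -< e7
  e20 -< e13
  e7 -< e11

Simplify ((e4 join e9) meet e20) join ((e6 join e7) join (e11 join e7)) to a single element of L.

e4 ∨ e9 = e9
e9 ∧ e20 = e4
e6 ∨ e7 = e7
e11 ∨ e7 = e11
e7 ∨ e11 = e11
e4 ∨ e11 = e11

e11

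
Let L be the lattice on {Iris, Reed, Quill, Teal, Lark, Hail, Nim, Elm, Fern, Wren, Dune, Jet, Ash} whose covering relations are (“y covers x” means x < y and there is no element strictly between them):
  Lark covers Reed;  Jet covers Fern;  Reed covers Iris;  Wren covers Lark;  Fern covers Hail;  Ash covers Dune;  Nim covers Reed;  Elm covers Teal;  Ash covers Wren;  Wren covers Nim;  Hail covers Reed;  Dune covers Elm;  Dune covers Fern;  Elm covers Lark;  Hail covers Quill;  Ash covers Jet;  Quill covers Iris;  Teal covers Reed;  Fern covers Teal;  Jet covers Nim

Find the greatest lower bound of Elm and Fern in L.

Teal

Common lower bounds of {Elm, Fern}: Iris, Reed, Teal.
The greatest among these is Teal.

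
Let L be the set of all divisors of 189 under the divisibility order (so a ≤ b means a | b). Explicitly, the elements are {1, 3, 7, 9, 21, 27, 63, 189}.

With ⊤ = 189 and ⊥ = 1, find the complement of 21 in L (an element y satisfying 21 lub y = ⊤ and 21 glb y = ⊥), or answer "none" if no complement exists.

none

For every candidate y, either 21 ∨ y ≠ 189 or 21 ∧ y ≠ 1; no complement exists.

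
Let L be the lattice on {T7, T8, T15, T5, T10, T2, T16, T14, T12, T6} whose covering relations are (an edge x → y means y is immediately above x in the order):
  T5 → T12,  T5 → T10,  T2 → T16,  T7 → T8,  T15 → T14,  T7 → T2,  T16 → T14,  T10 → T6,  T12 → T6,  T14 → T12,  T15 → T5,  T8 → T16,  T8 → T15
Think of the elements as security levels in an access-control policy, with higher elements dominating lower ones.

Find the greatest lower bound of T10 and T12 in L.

T5

Common lower bounds of {T10, T12}: T15, T5, T7, T8.
The greatest among these is T5.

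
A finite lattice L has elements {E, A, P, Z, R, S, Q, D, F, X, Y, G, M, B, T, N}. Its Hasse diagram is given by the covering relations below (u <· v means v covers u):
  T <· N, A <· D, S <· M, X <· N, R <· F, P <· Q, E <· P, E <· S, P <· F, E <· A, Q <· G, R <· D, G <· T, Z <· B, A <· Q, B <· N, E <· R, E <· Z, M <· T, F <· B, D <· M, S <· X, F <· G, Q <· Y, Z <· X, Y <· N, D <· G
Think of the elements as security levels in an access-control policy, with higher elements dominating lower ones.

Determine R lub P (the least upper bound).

Common upper bounds of {R, P}: B, F, G, N, T.
The least among these is F.

F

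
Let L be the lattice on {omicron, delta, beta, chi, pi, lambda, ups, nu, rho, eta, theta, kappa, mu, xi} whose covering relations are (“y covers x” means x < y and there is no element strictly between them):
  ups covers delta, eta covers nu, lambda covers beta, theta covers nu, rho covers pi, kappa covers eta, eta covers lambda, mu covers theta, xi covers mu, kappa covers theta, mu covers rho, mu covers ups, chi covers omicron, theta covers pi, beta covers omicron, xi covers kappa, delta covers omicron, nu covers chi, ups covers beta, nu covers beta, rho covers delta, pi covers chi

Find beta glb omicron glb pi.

omicron

Common lower bounds of {beta, omicron, pi}: omicron.
The greatest among these is omicron.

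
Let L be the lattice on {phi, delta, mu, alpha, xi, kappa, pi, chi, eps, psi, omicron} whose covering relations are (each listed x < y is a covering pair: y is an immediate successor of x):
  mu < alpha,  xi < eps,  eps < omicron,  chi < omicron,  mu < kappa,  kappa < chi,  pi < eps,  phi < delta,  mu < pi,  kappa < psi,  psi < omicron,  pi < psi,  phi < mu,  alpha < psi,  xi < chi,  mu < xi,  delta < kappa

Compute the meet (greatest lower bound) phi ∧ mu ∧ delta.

phi

Common lower bounds of {phi, mu, delta}: phi.
The greatest among these is phi.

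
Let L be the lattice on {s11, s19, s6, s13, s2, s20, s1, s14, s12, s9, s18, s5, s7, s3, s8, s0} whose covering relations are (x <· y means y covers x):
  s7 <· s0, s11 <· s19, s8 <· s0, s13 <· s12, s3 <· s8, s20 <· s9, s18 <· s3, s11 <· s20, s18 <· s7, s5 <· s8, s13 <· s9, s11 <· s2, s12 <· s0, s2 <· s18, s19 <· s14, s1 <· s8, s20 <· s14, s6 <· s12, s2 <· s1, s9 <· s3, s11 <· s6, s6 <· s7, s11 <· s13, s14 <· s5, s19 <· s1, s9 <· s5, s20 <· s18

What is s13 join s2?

Common upper bounds of {s13, s2}: s0, s3, s8.
The least among these is s3.

s3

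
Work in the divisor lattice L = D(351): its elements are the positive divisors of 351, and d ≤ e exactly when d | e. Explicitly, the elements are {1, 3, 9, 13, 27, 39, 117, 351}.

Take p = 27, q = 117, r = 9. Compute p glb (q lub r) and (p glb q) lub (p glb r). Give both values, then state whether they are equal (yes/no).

q lub r = 117, so p glb (q lub r) = 27 glb 117 = 9.
p glb q = 9 and p glb r = 9, so (p glb q) lub (p glb r) = 9 lub 9 = 9.
Equal: yes.

9; 9; yes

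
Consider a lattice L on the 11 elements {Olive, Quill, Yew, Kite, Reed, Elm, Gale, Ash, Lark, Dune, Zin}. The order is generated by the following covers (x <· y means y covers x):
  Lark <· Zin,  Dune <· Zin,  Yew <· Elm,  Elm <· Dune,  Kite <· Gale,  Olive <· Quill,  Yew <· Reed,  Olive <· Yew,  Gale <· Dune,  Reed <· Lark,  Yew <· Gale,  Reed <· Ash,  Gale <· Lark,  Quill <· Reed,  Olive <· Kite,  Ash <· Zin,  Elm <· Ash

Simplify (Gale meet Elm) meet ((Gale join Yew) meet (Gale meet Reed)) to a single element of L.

Yew

Gale ∧ Elm = Yew
Gale ∨ Yew = Gale
Gale ∧ Reed = Yew
Gale ∧ Yew = Yew
Yew ∧ Yew = Yew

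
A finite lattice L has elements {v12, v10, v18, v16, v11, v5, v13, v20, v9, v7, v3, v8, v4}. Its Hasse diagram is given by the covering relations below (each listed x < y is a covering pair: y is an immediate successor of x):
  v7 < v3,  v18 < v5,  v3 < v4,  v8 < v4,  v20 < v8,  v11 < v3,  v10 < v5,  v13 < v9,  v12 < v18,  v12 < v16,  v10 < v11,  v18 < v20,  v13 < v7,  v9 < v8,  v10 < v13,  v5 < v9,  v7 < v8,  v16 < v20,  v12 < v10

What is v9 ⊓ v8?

v9

Common lower bounds of {v9, v8}: v10, v12, v13, v18, v5, v9.
The greatest among these is v9.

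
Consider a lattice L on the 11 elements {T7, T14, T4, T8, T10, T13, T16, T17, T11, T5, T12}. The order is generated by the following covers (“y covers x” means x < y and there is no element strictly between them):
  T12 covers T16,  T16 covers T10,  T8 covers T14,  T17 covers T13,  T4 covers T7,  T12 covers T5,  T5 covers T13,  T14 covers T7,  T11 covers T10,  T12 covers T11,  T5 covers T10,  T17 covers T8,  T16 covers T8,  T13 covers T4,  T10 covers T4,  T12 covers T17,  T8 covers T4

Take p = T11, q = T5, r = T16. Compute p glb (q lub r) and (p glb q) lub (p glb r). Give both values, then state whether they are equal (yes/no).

q lub r = T12, so p glb (q lub r) = T11 glb T12 = T11.
p glb q = T10 and p glb r = T10, so (p glb q) lub (p glb r) = T10 lub T10 = T10.
Equal: no.

T11; T10; no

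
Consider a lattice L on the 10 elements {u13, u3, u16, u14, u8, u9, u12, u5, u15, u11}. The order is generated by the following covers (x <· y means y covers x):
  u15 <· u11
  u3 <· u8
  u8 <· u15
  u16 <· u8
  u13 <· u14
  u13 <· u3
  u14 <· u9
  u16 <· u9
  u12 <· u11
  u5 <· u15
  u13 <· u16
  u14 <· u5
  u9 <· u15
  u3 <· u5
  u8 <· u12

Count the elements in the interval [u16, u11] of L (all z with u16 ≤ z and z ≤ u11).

The interval [u16, u11] = {u11, u12, u15, u16, u8, u9}, which has 6 elements.

6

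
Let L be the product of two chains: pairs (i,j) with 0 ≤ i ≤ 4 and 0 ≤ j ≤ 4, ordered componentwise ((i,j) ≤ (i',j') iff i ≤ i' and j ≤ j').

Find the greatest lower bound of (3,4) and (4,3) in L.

In a product of chains, the meet is componentwise min, giving (3,3).

(3,3)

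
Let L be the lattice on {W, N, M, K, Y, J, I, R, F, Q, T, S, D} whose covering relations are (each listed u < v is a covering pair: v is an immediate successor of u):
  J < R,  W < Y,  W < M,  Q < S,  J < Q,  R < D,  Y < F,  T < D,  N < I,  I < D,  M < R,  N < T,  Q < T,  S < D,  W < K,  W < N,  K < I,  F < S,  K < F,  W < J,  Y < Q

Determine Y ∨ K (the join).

Common upper bounds of {Y, K}: D, F, S.
The least among these is F.

F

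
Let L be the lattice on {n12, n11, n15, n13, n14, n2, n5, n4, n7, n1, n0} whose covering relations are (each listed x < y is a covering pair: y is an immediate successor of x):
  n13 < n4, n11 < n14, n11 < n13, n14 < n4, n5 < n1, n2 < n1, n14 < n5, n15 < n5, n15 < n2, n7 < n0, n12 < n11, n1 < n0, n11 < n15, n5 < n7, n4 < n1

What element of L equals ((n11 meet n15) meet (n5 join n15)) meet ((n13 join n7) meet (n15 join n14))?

n11 ∧ n15 = n11
n5 ∨ n15 = n5
n11 ∧ n5 = n11
n13 ∨ n7 = n0
n15 ∨ n14 = n5
n0 ∧ n5 = n5
n11 ∧ n5 = n11

n11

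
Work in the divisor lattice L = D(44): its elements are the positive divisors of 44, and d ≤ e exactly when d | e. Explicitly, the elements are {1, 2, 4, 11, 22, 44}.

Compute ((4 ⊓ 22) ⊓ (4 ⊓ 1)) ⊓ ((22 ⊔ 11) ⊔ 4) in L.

4 ∧ 22 = 2
4 ∧ 1 = 1
2 ∧ 1 = 1
22 ∨ 11 = 22
22 ∨ 4 = 44
1 ∧ 44 = 1

1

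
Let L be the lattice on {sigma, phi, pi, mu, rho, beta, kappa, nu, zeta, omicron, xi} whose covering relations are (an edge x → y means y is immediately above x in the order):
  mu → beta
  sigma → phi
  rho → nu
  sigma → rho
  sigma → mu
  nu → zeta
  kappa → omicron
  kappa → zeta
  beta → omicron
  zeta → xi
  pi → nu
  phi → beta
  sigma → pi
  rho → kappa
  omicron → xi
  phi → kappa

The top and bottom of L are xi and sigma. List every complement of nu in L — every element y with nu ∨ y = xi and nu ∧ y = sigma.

Need y with nu ∨ y = xi and nu ∧ y = sigma.
Checking each element gives: beta, mu.

beta, mu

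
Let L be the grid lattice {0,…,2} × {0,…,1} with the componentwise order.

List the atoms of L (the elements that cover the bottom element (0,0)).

The atoms are exactly the elements that cover (0,0): (0,1), (1,0).

(0,1), (1,0)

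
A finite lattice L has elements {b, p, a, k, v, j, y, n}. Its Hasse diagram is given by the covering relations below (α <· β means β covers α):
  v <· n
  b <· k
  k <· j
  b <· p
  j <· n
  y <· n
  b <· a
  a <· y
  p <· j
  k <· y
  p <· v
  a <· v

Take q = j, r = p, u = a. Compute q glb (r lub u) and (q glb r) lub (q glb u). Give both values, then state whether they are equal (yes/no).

p; p; yes

r lub u = v, so q glb (r lub u) = j glb v = p.
q glb r = p and q glb u = b, so (q glb r) lub (q glb u) = p lub b = p.
Equal: yes.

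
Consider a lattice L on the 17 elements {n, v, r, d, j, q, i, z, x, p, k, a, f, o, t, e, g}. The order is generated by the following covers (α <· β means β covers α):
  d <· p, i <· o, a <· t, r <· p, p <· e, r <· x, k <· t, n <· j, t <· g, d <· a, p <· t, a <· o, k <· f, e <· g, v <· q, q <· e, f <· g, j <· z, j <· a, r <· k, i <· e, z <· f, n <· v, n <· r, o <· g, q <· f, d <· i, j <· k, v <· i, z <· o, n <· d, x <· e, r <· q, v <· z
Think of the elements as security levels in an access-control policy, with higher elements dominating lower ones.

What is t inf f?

k

Common lower bounds of {t, f}: j, k, n, r.
The greatest among these is k.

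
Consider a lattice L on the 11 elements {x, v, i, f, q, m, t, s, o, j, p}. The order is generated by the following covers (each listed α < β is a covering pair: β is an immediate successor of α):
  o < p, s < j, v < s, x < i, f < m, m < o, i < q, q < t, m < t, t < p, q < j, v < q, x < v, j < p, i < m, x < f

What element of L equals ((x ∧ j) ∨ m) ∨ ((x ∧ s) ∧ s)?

x ∧ j = x
x ∨ m = m
x ∧ s = x
x ∧ s = x
m ∨ x = m

m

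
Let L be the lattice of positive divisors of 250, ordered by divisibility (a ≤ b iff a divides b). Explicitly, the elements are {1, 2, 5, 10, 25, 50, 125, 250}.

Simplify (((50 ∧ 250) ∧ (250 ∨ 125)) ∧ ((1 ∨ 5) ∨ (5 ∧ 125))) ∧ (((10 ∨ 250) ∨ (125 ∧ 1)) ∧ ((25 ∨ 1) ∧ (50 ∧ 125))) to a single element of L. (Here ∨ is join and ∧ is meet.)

5

50 ∧ 250 = 50
250 ∨ 125 = 250
50 ∧ 250 = 50
1 ∨ 5 = 5
5 ∧ 125 = 5
5 ∨ 5 = 5
50 ∧ 5 = 5
10 ∨ 250 = 250
125 ∧ 1 = 1
250 ∨ 1 = 250
25 ∨ 1 = 25
50 ∧ 125 = 25
25 ∧ 25 = 25
250 ∧ 25 = 25
5 ∧ 25 = 5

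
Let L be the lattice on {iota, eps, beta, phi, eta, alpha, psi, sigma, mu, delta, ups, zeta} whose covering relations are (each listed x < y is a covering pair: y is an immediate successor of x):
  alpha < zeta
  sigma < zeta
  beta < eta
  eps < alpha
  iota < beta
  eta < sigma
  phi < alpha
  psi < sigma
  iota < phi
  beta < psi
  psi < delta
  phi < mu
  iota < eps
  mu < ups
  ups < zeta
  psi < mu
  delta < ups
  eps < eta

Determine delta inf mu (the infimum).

Common lower bounds of {delta, mu}: beta, iota, psi.
The greatest among these is psi.

psi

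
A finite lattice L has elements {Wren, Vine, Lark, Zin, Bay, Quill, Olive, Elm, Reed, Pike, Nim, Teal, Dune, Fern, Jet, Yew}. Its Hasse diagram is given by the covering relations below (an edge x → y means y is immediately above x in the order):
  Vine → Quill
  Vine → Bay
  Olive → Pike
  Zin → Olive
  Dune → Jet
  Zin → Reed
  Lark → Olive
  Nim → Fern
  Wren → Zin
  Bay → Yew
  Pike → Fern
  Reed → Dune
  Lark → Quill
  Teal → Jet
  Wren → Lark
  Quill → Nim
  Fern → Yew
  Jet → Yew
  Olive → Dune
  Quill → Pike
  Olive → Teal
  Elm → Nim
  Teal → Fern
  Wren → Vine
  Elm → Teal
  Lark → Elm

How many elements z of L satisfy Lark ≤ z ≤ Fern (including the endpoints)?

8

The interval [Lark, Fern] = {Elm, Fern, Lark, Nim, Olive, Pike, Quill, Teal}, which has 8 elements.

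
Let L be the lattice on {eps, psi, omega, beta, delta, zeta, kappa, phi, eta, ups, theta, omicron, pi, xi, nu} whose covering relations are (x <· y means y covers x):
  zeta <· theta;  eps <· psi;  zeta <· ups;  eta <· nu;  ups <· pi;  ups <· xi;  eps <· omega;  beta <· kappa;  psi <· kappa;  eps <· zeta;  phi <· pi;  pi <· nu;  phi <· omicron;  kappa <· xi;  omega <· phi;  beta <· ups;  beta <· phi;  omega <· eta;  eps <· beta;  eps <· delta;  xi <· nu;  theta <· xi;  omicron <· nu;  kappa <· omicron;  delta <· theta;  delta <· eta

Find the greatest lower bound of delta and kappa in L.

Common lower bounds of {delta, kappa}: eps.
The greatest among these is eps.

eps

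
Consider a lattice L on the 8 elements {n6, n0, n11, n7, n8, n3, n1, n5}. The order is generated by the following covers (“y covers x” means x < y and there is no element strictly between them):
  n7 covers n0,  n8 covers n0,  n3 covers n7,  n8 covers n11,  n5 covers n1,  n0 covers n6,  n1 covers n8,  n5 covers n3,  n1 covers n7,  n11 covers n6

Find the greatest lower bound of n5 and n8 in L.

n8

Common lower bounds of {n5, n8}: n0, n11, n6, n8.
The greatest among these is n8.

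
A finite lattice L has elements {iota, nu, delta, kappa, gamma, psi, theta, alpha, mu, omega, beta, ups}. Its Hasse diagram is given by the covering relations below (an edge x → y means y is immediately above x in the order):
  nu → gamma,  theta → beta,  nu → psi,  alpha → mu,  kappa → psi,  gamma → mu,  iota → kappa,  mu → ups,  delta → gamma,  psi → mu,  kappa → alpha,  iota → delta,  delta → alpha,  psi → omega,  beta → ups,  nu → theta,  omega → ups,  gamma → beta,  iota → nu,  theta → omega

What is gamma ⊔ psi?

mu

Common upper bounds of {gamma, psi}: mu, ups.
The least among these is mu.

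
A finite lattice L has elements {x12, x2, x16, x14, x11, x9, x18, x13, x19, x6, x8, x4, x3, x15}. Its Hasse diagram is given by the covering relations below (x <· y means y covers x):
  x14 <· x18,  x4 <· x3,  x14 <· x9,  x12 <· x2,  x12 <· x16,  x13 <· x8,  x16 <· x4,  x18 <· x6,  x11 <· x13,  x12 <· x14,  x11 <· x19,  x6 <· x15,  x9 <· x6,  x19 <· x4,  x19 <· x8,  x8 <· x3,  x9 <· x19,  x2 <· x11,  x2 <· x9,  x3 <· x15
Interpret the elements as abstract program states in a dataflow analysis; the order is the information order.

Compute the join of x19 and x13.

Common upper bounds of {x19, x13}: x15, x3, x8.
The least among these is x8.

x8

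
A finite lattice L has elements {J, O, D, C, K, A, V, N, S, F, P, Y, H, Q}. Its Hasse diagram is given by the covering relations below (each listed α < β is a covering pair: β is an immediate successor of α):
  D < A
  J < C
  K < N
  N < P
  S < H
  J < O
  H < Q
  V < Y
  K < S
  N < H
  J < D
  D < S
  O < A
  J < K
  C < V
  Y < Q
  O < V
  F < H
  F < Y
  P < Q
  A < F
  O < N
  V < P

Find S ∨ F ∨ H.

Common upper bounds of {S, F, H}: H, Q.
The least among these is H.

H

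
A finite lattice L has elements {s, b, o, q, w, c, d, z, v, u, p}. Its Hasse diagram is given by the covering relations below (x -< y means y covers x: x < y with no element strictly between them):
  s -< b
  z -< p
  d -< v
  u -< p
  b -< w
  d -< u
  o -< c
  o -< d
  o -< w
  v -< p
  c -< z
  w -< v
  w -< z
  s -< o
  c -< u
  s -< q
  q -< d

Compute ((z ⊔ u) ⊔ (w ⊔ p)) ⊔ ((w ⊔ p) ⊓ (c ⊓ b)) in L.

z ∨ u = p
w ∨ p = p
p ∨ p = p
w ∨ p = p
c ∧ b = s
p ∧ s = s
p ∨ s = p

p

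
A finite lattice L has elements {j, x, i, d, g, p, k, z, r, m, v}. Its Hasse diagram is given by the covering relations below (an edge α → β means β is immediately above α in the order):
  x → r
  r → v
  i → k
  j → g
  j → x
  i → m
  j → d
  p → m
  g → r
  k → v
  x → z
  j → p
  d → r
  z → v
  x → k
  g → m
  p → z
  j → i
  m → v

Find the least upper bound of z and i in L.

v

Common upper bounds of {z, i}: v.
The least among these is v.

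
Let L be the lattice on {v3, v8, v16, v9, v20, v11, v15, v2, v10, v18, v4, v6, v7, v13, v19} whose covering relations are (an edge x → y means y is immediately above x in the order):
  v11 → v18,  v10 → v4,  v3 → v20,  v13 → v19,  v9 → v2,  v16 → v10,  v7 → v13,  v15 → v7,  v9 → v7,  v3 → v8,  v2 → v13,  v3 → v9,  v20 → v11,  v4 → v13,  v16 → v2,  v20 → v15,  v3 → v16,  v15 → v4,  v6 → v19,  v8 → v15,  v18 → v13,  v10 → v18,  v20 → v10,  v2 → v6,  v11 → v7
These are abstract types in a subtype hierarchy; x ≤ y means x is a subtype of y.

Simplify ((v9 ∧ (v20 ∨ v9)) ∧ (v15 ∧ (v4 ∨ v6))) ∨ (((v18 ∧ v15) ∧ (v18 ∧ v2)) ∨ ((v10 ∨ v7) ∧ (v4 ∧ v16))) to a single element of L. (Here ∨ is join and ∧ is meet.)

v16

v20 ∨ v9 = v7
v9 ∧ v7 = v9
v4 ∨ v6 = v19
v15 ∧ v19 = v15
v9 ∧ v15 = v3
v18 ∧ v15 = v20
v18 ∧ v2 = v16
v20 ∧ v16 = v3
v10 ∨ v7 = v13
v4 ∧ v16 = v16
v13 ∧ v16 = v16
v3 ∨ v16 = v16
v3 ∨ v16 = v16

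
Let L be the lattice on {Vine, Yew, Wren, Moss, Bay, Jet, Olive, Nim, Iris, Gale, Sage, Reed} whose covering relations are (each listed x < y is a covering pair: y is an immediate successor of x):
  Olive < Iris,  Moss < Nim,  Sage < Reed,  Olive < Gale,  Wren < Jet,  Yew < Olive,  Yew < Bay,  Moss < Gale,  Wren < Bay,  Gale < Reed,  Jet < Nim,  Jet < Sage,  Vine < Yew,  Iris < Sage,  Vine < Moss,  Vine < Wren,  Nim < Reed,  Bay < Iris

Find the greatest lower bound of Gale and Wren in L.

Common lower bounds of {Gale, Wren}: Vine.
The greatest among these is Vine.

Vine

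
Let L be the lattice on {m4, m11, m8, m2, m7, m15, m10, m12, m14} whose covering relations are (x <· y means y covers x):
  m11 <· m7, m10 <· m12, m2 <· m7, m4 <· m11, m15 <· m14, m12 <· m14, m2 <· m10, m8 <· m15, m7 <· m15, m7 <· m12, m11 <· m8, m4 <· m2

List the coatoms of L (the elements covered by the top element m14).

m12, m15

The coatoms are exactly the elements covered by m14: m12, m15.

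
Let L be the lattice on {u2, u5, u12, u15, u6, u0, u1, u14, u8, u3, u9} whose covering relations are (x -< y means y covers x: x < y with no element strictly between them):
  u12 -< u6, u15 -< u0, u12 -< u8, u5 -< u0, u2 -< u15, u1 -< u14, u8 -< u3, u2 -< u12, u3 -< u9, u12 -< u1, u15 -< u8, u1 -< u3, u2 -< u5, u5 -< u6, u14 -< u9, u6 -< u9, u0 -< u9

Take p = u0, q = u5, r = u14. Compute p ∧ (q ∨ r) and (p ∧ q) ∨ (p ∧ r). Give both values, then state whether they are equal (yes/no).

u0; u5; no

q ∨ r = u9, so p ∧ (q ∨ r) = u0 ∧ u9 = u0.
p ∧ q = u5 and p ∧ r = u2, so (p ∧ q) ∨ (p ∧ r) = u5 ∨ u2 = u5.
Equal: no.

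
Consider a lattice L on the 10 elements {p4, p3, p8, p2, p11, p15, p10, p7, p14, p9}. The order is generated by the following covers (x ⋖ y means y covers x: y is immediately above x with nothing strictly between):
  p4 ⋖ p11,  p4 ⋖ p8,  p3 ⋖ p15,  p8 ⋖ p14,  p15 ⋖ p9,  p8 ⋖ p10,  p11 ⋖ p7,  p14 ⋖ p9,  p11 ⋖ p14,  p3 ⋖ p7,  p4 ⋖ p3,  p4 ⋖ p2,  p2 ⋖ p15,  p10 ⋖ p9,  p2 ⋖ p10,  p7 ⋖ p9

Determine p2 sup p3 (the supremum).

p15

Common upper bounds of {p2, p3}: p15, p9.
The least among these is p15.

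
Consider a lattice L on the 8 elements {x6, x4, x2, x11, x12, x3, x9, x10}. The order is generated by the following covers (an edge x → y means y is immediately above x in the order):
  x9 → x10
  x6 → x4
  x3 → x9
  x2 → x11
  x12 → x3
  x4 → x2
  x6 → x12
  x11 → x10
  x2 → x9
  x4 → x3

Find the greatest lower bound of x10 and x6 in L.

Common lower bounds of {x10, x6}: x6.
The greatest among these is x6.

x6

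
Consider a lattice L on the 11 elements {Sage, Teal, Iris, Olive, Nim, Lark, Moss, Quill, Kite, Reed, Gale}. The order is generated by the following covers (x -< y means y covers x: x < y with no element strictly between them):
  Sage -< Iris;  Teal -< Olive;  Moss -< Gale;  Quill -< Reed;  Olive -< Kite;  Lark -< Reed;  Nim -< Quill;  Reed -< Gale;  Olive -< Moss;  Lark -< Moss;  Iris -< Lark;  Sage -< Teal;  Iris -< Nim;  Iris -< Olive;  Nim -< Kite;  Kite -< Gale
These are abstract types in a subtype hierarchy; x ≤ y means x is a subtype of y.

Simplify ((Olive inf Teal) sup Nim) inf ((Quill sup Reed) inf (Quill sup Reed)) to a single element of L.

Nim

Olive ∧ Teal = Teal
Teal ∨ Nim = Kite
Quill ∨ Reed = Reed
Quill ∨ Reed = Reed
Reed ∧ Reed = Reed
Kite ∧ Reed = Nim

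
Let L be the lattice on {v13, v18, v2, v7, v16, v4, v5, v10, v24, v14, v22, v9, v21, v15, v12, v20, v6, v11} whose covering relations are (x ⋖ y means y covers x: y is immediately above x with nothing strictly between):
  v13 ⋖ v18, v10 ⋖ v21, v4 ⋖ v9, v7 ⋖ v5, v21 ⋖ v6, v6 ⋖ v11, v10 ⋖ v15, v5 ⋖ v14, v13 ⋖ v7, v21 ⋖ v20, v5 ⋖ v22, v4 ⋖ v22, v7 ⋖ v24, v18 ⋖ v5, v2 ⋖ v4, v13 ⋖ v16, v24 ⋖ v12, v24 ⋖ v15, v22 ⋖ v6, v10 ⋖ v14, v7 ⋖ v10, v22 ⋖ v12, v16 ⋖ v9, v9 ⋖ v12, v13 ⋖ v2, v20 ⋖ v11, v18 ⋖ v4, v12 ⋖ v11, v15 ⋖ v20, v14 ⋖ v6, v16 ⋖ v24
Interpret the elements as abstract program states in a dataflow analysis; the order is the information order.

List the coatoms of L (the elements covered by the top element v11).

The coatoms are exactly the elements covered by v11: v12, v20, v6.

v12, v20, v6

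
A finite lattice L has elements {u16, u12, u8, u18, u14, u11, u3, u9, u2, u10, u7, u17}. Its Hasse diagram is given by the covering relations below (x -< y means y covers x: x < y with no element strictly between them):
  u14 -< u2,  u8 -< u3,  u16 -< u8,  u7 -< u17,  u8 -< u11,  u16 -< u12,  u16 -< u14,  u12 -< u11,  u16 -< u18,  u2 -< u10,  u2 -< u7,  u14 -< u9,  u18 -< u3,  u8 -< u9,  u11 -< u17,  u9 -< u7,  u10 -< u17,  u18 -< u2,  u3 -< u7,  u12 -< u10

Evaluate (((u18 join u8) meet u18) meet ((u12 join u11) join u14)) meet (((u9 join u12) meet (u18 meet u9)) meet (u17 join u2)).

u18 ∨ u8 = u3
u3 ∧ u18 = u18
u12 ∨ u11 = u11
u11 ∨ u14 = u17
u18 ∧ u17 = u18
u9 ∨ u12 = u17
u18 ∧ u9 = u16
u17 ∧ u16 = u16
u17 ∨ u2 = u17
u16 ∧ u17 = u16
u18 ∧ u16 = u16

u16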